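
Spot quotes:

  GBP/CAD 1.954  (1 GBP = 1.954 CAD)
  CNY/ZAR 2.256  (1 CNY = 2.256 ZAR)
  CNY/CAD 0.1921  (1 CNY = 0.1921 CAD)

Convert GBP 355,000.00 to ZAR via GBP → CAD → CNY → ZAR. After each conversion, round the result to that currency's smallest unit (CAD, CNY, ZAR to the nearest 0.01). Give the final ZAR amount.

GBP 355,000.00 × 1.954 = CAD 693,670.00
CAD 693,670.00 ÷ 0.1921 = CNY 3,610,983.86
CNY 3,610,983.86 × 2.256 = ZAR 8,146,379.59

ZAR 8,146,379.59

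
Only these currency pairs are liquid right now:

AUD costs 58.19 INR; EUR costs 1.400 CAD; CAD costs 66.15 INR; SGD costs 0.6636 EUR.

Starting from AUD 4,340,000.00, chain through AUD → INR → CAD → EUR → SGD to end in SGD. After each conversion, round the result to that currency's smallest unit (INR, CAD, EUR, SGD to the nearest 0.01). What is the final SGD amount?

AUD 4,340,000.00 × 58.19 = INR 252,544,600.00
INR 252,544,600.00 ÷ 66.15 = CAD 3,817,756.61
CAD 3,817,756.61 ÷ 1.400 = EUR 2,726,969.01
EUR 2,726,969.01 ÷ 0.6636 = SGD 4,109,356.56

SGD 4,109,356.56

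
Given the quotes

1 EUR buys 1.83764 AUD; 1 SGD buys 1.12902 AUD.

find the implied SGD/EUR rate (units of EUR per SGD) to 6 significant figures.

SGD/EUR = 0.614386

1 SGD × 1.12902 = 1.12902 AUD
1.12902 AUD ÷ 1.83764 = 0.614386 EUR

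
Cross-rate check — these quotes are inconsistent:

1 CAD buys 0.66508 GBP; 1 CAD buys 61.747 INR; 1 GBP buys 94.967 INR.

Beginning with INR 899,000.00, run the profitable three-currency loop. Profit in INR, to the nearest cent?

Profitable loop is INR → CAD → GBP → INR:
INR 899,000.00 ÷ 61.747 = CAD 14,559.41
CAD 14,559.41 × 0.66508 = GBP 9,683.17
GBP 9,683.17 × 94.967 = INR 919,581.95
Profit = INR 919,581.95 − INR 899,000.00

Profit: INR 20,581.95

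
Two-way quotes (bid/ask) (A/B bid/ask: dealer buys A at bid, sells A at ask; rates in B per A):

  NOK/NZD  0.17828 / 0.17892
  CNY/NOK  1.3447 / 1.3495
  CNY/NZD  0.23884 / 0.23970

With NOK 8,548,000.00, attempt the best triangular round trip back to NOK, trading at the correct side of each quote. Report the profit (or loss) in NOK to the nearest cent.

Net profit: NOK 1,180.96

Best loop NOK → NZD → CNY → NOK:
NOK 8,548,000.00 × 0.17828 (sell NOK at bid) = NZD 1,523,937.44
NZD 1,523,937.44 ÷ 0.23970 (buy CNY at ask) = CNY 6,357,686.44
CNY 6,357,686.44 × 1.3447 (sell CNY at bid) = NOK 8,549,180.96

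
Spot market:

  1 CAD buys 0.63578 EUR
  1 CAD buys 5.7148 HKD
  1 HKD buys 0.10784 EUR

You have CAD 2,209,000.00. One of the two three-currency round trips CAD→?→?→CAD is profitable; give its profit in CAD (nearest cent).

Profitable loop is CAD → EUR → HKD → CAD:
CAD 2,209,000.00 × 0.63578 = EUR 1,404,438.02
EUR 1,404,438.02 ÷ 0.10784 = HKD 13,023,349.59
HKD 13,023,349.59 ÷ 5.7148 = CAD 2,278,881.08
Profit = CAD 2,278,881.08 − CAD 2,209,000.00

Profit: CAD 69,881.08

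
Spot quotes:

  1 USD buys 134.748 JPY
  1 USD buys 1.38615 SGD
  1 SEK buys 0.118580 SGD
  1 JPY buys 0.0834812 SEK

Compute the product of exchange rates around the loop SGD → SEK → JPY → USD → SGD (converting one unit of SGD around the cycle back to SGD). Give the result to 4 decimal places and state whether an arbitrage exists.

1.0392 (arbitrage exists)

Around SGD → SEK → JPY → USD → SGD: 1 ÷ 0.118580 ÷ 0.0834812 ÷ 134.748 × 1.38615 = 1.039173
Product > 1; profitable direction is SGD → SEK → JPY → USD → SGD.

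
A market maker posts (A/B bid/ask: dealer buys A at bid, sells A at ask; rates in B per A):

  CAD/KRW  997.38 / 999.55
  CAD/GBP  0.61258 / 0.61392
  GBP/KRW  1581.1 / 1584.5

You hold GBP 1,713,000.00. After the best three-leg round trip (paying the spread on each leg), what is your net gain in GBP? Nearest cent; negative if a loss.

Net profit: GBP 43,361.84

Best loop GBP → CAD → KRW → GBP:
GBP 1,713,000.00 ÷ 0.61392 (buy CAD at ask) = CAD 2,790,265.83
CAD 2,790,265.83 × 997.38 (sell CAD at bid) = KRW 2,782,955,336
KRW 2,782,955,336 ÷ 1584.5 (buy GBP at ask) = GBP 1,756,361.84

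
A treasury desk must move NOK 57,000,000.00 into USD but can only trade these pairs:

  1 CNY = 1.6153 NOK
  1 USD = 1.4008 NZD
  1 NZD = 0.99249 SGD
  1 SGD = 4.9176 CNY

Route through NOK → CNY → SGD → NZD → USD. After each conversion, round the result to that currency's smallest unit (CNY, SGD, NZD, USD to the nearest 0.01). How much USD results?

USD 5,161,384.22

NOK 57,000,000.00 ÷ 1.6153 = CNY 35,287,562.68
CNY 35,287,562.68 ÷ 4.9176 = SGD 7,175,769.21
SGD 7,175,769.21 ÷ 0.99249 = NZD 7,230,067.01
NZD 7,230,067.01 ÷ 1.4008 = USD 5,161,384.22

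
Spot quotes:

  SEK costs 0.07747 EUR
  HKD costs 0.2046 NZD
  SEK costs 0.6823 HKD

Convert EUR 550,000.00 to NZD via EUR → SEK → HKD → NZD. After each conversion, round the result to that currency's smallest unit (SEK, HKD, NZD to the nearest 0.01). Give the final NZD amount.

EUR 550,000.00 ÷ 0.07747 = SEK 7,099,522.40
SEK 7,099,522.40 × 0.6823 = HKD 4,844,004.13
HKD 4,844,004.13 × 0.2046 = NZD 991,083.24

NZD 991,083.24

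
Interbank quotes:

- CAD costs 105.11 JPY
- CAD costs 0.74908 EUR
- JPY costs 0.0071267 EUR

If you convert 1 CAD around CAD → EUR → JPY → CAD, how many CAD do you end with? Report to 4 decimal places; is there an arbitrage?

Around CAD → EUR → JPY → CAD: 1 × 0.74908 ÷ 0.0071267 ÷ 105.11 = 0.999990
Product ≈ 1 (deviation 0.001%, within rounding noise).

1.0000 (no arbitrage)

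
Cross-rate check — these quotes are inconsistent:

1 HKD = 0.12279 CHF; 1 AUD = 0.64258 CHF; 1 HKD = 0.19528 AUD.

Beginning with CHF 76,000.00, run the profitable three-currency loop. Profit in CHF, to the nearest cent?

Profitable loop is CHF → HKD → AUD → CHF:
CHF 76,000.00 ÷ 0.12279 = HKD 618,942.91
HKD 618,942.91 × 0.19528 = AUD 120,867.17
AUD 120,867.17 × 0.64258 = CHF 77,666.83
Profit = CHF 77,666.83 − CHF 76,000.00

Profit: CHF 1,666.83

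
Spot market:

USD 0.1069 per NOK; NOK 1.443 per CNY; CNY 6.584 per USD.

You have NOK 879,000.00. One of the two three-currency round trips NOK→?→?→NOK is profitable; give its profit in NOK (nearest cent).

Profit: NOK 13,735.35

Profitable loop is NOK → USD → CNY → NOK:
NOK 879,000.00 × 0.1069 = USD 93,965.10
USD 93,965.10 × 6.584 = CNY 618,666.22
CNY 618,666.22 × 1.443 = NOK 892,735.35
Profit = NOK 892,735.35 − NOK 879,000.00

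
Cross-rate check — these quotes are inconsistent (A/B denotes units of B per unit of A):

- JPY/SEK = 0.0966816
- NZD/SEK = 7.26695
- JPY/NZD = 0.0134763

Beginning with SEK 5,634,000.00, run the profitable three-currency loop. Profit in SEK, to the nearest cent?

Profitable loop is SEK → JPY → NZD → SEK:
SEK 5,634,000.00 ÷ 0.0966816 = JPY 58,273,756
JPY 58,273,756 × 0.0134763 = NZD 785,314.62
NZD 785,314.62 × 7.26695 = SEK 5,706,842.10
Profit = SEK 5,706,842.10 − SEK 5,634,000.00

Profit: SEK 72,842.10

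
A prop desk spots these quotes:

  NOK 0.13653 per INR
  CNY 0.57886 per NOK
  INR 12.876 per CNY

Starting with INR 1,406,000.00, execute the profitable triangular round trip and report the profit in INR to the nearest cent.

Profitable loop is INR → NOK → CNY → INR:
INR 1,406,000.00 × 0.13653 = NOK 191,961.18
NOK 191,961.18 × 0.57886 = CNY 111,118.65
CNY 111,118.65 × 12.876 = INR 1,430,763.72
Profit = INR 1,430,763.72 − INR 1,406,000.00

Profit: INR 24,763.72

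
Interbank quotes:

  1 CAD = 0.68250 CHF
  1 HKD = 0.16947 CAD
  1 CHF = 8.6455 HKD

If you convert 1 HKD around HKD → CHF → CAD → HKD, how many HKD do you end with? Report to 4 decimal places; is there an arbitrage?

Around HKD → CHF → CAD → HKD: 1 ÷ 8.6455 ÷ 0.68250 ÷ 0.16947 = 1.000033
Product ≈ 1 (deviation 0.003%, within rounding noise).

1.0000 (no arbitrage)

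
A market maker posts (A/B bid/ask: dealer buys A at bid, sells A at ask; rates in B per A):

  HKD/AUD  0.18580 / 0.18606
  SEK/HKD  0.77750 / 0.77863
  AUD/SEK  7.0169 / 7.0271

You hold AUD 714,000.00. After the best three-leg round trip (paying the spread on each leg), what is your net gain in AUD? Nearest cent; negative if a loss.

Net profit: AUD 9,751.72

Best loop AUD → SEK → HKD → AUD:
AUD 714,000.00 × 7.0169 (sell AUD at bid) = SEK 5,010,066.60
SEK 5,010,066.60 × 0.77750 (sell SEK at bid) = HKD 3,895,326.78
HKD 3,895,326.78 × 0.18580 (sell HKD at bid) = AUD 723,751.72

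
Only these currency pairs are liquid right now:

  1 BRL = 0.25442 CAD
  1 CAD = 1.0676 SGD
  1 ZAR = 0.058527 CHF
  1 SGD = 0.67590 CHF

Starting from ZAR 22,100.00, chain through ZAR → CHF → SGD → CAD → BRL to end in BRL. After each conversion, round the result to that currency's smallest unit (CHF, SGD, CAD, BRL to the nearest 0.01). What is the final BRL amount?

ZAR 22,100.00 × 0.058527 = CHF 1,293.45
CHF 1,293.45 ÷ 0.67590 = SGD 1,913.67
SGD 1,913.67 ÷ 1.0676 = CAD 1,792.50
CAD 1,792.50 ÷ 0.25442 = BRL 7,045.44

BRL 7,045.44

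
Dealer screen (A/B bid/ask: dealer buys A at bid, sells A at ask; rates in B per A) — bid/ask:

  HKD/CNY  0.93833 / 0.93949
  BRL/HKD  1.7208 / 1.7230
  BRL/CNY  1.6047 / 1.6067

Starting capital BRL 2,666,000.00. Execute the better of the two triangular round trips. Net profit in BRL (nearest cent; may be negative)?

Net profit: BRL 13,238.35

Best loop BRL → HKD → CNY → BRL:
BRL 2,666,000.00 × 1.7208 (sell BRL at bid) = HKD 4,587,652.80
HKD 4,587,652.80 × 0.93833 (sell HKD at bid) = CNY 4,304,732.25
CNY 4,304,732.25 ÷ 1.6067 (buy BRL at ask) = BRL 2,679,238.35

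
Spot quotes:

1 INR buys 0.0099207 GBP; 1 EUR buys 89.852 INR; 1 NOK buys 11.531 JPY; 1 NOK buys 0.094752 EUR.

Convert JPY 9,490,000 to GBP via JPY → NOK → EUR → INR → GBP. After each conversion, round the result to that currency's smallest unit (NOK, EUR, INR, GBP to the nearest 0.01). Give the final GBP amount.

JPY 9,490,000 ÷ 11.531 = NOK 822,998.87
NOK 822,998.87 × 0.094752 = EUR 77,980.79
EUR 77,980.79 × 89.852 = INR 7,006,729.94
INR 7,006,729.94 × 0.0099207 = GBP 69,511.67

GBP 69,511.67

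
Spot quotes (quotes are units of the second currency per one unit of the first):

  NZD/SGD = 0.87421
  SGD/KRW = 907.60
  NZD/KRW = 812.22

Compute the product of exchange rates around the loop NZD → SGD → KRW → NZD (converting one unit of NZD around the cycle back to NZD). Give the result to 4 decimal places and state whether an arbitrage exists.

Around NZD → SGD → KRW → NZD: 1 × 0.87421 × 907.60 ÷ 812.22 = 0.976870
Product < 1; profitable direction is NZD → KRW → SGD → NZD.

0.9769 (arbitrage exists)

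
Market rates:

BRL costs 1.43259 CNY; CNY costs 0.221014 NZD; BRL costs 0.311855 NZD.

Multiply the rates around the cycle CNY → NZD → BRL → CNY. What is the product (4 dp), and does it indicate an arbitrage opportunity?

Around CNY → NZD → BRL → CNY: 1 × 0.221014 ÷ 0.311855 × 1.43259 = 1.015287
Product > 1; profitable direction is CNY → NZD → BRL → CNY.

1.0153 (arbitrage exists)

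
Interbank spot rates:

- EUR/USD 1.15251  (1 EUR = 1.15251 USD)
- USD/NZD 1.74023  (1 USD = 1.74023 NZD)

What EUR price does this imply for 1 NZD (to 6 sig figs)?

NZD/EUR = 0.498596

1 NZD ÷ 1.74023 = 0.574637 USD
0.574637 USD ÷ 1.15251 = 0.498596 EUR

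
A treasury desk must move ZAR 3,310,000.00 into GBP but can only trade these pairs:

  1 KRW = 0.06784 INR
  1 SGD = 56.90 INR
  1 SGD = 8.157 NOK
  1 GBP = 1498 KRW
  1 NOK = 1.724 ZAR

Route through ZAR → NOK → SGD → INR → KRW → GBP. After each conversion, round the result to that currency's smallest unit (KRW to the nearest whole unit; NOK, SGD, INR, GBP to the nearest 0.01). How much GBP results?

ZAR 3,310,000.00 ÷ 1.724 = NOK 1,919,953.60
NOK 1,919,953.60 ÷ 8.157 = SGD 235,374.97
SGD 235,374.97 × 56.90 = INR 13,392,835.79
INR 13,392,835.79 ÷ 0.06784 = KRW 197,417,980
KRW 197,417,980 ÷ 1498 = GBP 131,787.70

GBP 131,787.70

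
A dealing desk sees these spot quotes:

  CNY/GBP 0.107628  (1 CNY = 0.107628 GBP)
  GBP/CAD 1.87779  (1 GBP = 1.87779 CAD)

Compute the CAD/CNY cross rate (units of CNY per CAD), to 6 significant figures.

1 CAD ÷ 1.87779 = 0.532541 GBP
0.532541 GBP ÷ 0.107628 = 4.94798 CNY

CAD/CNY = 4.94798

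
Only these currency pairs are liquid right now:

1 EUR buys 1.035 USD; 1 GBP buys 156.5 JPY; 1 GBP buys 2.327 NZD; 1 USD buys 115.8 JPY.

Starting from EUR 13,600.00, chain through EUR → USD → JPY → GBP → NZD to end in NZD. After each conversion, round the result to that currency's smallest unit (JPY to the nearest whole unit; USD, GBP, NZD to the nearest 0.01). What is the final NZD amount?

EUR 13,600.00 × 1.035 = USD 14,076.00
USD 14,076.00 × 115.8 = JPY 1,630,001
JPY 1,630,001 ÷ 156.5 = GBP 10,415.34
GBP 10,415.34 × 2.327 = NZD 24,236.50

NZD 24,236.50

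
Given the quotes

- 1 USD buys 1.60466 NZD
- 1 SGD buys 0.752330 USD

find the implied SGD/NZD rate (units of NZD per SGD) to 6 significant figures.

1 SGD × 0.752330 = 0.75233 USD
0.75233 USD × 1.60466 = 1.20723 NZD

SGD/NZD = 1.20723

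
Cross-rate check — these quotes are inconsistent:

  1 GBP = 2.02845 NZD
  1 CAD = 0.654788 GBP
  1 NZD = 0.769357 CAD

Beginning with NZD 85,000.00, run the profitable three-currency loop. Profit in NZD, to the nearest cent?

Profitable loop is NZD → CAD → GBP → NZD:
NZD 85,000.00 × 0.769357 = CAD 65,395.34
CAD 65,395.34 × 0.654788 = GBP 42,820.09
GBP 42,820.09 × 2.02845 = NZD 86,858.41
Profit = NZD 86,858.41 − NZD 85,000.00

Profit: NZD 1,858.41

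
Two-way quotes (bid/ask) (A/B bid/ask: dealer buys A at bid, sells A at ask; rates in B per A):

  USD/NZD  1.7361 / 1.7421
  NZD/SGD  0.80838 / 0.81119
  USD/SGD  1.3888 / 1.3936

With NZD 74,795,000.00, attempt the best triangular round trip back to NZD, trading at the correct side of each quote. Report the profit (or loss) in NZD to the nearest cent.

Net profit: NZD 527,500.00

Best loop NZD → SGD → USD → NZD:
NZD 74,795,000.00 × 0.80838 (sell NZD at bid) = SGD 60,462,782.10
SGD 60,462,782.10 ÷ 1.3936 (buy USD at ask) = USD 43,386,037.67
USD 43,386,037.67 × 1.7361 (sell USD at bid) = NZD 75,322,500.00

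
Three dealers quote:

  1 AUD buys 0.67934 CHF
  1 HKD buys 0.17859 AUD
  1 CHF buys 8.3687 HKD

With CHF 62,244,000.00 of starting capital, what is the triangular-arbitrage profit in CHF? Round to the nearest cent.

Profitable loop is CHF → HKD → AUD → CHF:
CHF 62,244,000.00 × 8.3687 = HKD 520,901,362.80
HKD 520,901,362.80 × 0.17859 = AUD 93,027,774.38
AUD 93,027,774.38 × 0.67934 = CHF 63,197,488.25
Profit = CHF 63,197,488.25 − CHF 62,244,000.00

Profit: CHF 953,488.25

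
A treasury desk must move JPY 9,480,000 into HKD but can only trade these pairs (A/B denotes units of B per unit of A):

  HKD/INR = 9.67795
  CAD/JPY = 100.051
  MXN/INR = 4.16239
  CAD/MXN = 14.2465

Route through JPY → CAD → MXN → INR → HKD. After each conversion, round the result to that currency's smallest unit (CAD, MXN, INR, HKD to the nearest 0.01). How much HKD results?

HKD 580,569.87

JPY 9,480,000 ÷ 100.051 = CAD 94,751.68
CAD 94,751.68 × 14.2465 = MXN 1,349,879.81
MXN 1,349,879.81 × 4.16239 = INR 5,618,726.22
INR 5,618,726.22 ÷ 9.67795 = HKD 580,569.87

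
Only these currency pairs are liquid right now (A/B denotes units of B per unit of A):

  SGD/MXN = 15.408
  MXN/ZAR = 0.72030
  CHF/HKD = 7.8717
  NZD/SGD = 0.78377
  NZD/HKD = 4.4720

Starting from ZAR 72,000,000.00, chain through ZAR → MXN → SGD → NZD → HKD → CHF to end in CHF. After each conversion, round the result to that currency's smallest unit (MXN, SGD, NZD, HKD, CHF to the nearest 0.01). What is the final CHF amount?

ZAR 72,000,000.00 ÷ 0.72030 = MXN 99,958,350.69
MXN 99,958,350.69 ÷ 15.408 = SGD 6,487,431.90
SGD 6,487,431.90 ÷ 0.78377 = NZD 8,277,213.85
NZD 8,277,213.85 × 4.4720 = HKD 37,015,700.34
HKD 37,015,700.34 ÷ 7.8717 = CHF 4,702,376.91

CHF 4,702,376.91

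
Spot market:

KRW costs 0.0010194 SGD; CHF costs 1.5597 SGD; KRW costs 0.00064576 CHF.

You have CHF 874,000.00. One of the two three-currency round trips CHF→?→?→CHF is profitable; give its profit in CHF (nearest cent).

Profit: CHF 10,593.72

Profitable loop is CHF → KRW → SGD → CHF:
CHF 874,000.00 ÷ 0.00064576 = KRW 1,353,444,004
KRW 1,353,444,004 × 0.0010194 = SGD 1,379,700.82
SGD 1,379,700.82 ÷ 1.5597 = CHF 884,593.72
Profit = CHF 884,593.72 − CHF 874,000.00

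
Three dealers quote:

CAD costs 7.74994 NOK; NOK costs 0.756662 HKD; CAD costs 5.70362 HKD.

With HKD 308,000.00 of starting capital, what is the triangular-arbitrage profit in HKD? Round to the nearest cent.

Profitable loop is HKD → CAD → NOK → HKD:
HKD 308,000.00 ÷ 5.70362 = CAD 54,000.79
CAD 54,000.79 × 7.74994 = NOK 418,502.90
NOK 418,502.90 × 0.756662 = HKD 316,665.24
Profit = HKD 316,665.24 − HKD 308,000.00

Profit: HKD 8,665.24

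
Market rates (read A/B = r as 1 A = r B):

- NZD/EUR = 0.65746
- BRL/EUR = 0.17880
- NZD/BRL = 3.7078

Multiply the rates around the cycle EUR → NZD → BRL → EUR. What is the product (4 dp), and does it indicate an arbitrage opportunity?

1.0084 (arbitrage exists)

Around EUR → NZD → BRL → EUR: 1 ÷ 0.65746 × 3.7078 × 0.17880 = 1.008357
Product > 1; profitable direction is EUR → NZD → BRL → EUR.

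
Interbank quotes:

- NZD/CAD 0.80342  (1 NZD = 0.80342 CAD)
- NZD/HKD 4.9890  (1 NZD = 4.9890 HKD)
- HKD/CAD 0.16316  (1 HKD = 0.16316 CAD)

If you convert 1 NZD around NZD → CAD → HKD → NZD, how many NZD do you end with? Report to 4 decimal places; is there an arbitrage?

0.9870 (arbitrage exists)

Around NZD → CAD → HKD → NZD: 1 × 0.80342 ÷ 0.16316 ÷ 4.9890 = 0.986996
Product < 1; profitable direction is NZD → HKD → CAD → NZD.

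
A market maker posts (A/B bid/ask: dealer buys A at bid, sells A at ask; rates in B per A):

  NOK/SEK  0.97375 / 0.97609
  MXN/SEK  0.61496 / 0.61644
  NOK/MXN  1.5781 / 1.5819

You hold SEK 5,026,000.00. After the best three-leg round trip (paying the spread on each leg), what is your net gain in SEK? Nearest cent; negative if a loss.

Best loop SEK → MXN → NOK → SEK:
SEK 5,026,000.00 ÷ 0.61644 (buy MXN at ask) = MXN 8,153,267.15
MXN 8,153,267.15 ÷ 1.5819 (buy NOK at ask) = NOK 5,154,097.70
NOK 5,154,097.70 × 0.97375 (sell NOK at bid) = SEK 5,018,802.63

Net result: SEK -7,197.37 (no profitable arbitrage after spreads)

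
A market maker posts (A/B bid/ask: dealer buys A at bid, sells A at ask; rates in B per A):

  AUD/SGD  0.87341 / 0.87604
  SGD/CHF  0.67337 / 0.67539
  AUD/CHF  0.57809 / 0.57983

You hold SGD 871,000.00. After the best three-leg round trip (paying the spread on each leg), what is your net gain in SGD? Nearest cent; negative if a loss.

Best loop SGD → CHF → AUD → SGD:
SGD 871,000.00 × 0.67337 (sell SGD at bid) = CHF 586,505.27
CHF 586,505.27 ÷ 0.57983 (buy AUD at ask) = AUD 1,011,512.46
AUD 1,011,512.46 × 0.87341 (sell AUD at bid) = SGD 883,465.10

Net profit: SGD 12,465.10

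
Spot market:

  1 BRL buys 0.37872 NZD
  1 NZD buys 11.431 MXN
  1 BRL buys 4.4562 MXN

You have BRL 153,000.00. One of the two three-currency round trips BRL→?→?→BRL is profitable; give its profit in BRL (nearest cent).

Profit: BRL 4,490.24

Profitable loop is BRL → MXN → NZD → BRL:
BRL 153,000.00 × 4.4562 = MXN 681,798.60
MXN 681,798.60 ÷ 11.431 = NZD 59,644.70
NZD 59,644.70 ÷ 0.37872 = BRL 157,490.24
Profit = BRL 157,490.24 − BRL 153,000.00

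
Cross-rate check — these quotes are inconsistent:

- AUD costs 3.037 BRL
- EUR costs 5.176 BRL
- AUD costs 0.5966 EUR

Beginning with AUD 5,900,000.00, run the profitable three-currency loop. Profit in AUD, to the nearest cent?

Profit: AUD 99,081.15

Profitable loop is AUD → EUR → BRL → AUD:
AUD 5,900,000.00 × 0.5966 = EUR 3,519,940.00
EUR 3,519,940.00 × 5.176 = BRL 18,219,209.44
BRL 18,219,209.44 ÷ 3.037 = AUD 5,999,081.15
Profit = AUD 5,999,081.15 − AUD 5,900,000.00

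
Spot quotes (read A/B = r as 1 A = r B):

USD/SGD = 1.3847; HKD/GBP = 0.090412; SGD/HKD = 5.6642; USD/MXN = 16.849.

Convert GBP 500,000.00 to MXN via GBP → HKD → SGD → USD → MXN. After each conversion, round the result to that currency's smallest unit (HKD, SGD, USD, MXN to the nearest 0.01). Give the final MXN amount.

MXN 11,880,200.92

GBP 500,000.00 ÷ 0.090412 = HKD 5,530,239.35
HKD 5,530,239.35 ÷ 5.6642 = SGD 976,349.59
SGD 976,349.59 ÷ 1.3847 = USD 705,098.28
USD 705,098.28 × 16.849 = MXN 11,880,200.92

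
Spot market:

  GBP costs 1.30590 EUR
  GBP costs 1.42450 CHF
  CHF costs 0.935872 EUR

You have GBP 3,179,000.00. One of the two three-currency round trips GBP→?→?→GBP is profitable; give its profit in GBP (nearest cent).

Profitable loop is GBP → CHF → EUR → GBP:
GBP 3,179,000.00 × 1.42450 = CHF 4,528,485.50
CHF 4,528,485.50 × 0.935872 = EUR 4,238,082.78
EUR 4,238,082.78 ÷ 1.30590 = GBP 3,245,334.85
Profit = GBP 3,245,334.85 − GBP 3,179,000.00

Profit: GBP 66,334.85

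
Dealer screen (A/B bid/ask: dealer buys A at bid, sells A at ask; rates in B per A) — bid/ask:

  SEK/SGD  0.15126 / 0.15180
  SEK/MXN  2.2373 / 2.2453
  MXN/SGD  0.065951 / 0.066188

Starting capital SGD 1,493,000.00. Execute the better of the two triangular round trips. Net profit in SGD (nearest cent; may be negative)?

Net profit: SGD 26,603.44

Best loop SGD → MXN → SEK → SGD:
SGD 1,493,000.00 ÷ 0.066188 (buy MXN at ask) = MXN 22,556,958.97
MXN 22,556,958.97 ÷ 2.2453 (buy SEK at ask) = SEK 10,046,300.70
SEK 10,046,300.70 × 0.15126 (sell SEK at bid) = SGD 1,519,603.44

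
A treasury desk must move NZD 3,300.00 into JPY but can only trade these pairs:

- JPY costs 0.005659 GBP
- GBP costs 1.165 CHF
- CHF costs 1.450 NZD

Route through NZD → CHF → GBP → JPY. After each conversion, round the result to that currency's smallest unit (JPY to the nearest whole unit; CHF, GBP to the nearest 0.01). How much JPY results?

NZD 3,300.00 ÷ 1.450 = CHF 2,275.86
CHF 2,275.86 ÷ 1.165 = GBP 1,953.53
GBP 1,953.53 ÷ 0.005659 = JPY 345,208

JPY 345,208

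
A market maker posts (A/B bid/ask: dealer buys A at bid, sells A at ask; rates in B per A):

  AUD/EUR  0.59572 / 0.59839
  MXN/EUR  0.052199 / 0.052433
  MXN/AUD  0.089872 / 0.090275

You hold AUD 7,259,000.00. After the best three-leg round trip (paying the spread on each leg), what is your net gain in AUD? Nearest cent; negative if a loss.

Net profit: AUD 153,055.74

Best loop AUD → EUR → MXN → AUD:
AUD 7,259,000.00 × 0.59572 (sell AUD at bid) = EUR 4,324,331.48
EUR 4,324,331.48 ÷ 0.052433 (buy MXN at ask) = MXN 82,473,470.52
MXN 82,473,470.52 × 0.089872 (sell MXN at bid) = AUD 7,412,055.74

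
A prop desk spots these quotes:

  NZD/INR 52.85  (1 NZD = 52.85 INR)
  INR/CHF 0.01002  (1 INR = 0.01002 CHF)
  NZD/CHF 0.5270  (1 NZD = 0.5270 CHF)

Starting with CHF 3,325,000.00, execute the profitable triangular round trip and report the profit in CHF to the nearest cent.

Profitable loop is CHF → NZD → INR → CHF:
CHF 3,325,000.00 ÷ 0.5270 = NZD 6,309,297.91
NZD 6,309,297.91 × 52.85 = INR 333,446,394.69
INR 333,446,394.69 × 0.01002 = CHF 3,341,132.87
Profit = CHF 3,341,132.87 − CHF 3,325,000.00

Profit: CHF 16,132.87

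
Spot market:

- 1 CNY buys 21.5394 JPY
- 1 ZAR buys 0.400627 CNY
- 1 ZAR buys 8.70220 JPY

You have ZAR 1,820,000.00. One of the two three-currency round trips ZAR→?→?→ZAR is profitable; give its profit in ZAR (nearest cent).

Profitable loop is ZAR → JPY → CNY → ZAR:
ZAR 1,820,000.00 × 8.70220 = JPY 15,838,004
JPY 15,838,004 ÷ 21.5394 = CNY 735,303.86
CNY 735,303.86 ÷ 0.400627 = ZAR 1,835,382.69
Profit = ZAR 1,835,382.69 − ZAR 1,820,000.00

Profit: ZAR 15,382.69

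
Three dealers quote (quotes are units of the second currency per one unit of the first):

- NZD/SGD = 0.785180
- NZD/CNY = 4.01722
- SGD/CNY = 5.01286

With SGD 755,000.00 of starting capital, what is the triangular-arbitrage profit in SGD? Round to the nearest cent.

Profit: SGD 15,580.05

Profitable loop is SGD → NZD → CNY → SGD:
SGD 755,000.00 ÷ 0.785180 = NZD 961,562.95
NZD 961,562.95 × 4.01722 = CNY 3,862,809.93
CNY 3,862,809.93 ÷ 5.01286 = SGD 770,580.05
Profit = SGD 770,580.05 − SGD 755,000.00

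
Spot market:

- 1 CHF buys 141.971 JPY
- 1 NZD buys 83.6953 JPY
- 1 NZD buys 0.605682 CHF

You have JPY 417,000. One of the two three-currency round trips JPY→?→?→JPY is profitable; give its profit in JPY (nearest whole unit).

Profitable loop is JPY → NZD → CHF → JPY:
JPY 417,000 ÷ 83.6953 = NZD 4,982.36
NZD 4,982.36 × 0.605682 = CHF 3,017.72
CHF 3,017.72 × 141.971 = JPY 428,429
Profit = JPY 428,429 − JPY 417,000

Profit: JPY 11,429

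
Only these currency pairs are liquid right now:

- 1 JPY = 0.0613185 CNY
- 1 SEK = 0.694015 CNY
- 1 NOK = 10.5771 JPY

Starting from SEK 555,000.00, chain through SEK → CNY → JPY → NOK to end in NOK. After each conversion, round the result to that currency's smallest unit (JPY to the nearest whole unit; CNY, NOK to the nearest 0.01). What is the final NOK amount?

SEK 555,000.00 × 0.694015 = CNY 385,178.33
CNY 385,178.33 ÷ 0.0613185 = JPY 6,281,601
JPY 6,281,601 ÷ 10.5771 = NOK 593,886.89

NOK 593,886.89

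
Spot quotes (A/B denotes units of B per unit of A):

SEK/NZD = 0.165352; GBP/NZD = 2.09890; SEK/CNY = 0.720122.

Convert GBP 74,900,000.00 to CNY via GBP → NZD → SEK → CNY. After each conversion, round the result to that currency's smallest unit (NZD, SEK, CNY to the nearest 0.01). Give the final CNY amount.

GBP 74,900,000.00 × 2.09890 = NZD 157,207,610.00
NZD 157,207,610.00 ÷ 0.165352 = SEK 950,745,137.65
SEK 950,745,137.65 × 0.720122 = CNY 684,652,490.01

CNY 684,652,490.01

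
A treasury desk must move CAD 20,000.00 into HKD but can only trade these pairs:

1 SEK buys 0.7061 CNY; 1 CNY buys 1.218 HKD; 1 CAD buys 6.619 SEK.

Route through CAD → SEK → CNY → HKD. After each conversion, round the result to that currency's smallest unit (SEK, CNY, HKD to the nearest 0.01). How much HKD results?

CAD 20,000.00 × 6.619 = SEK 132,380.00
SEK 132,380.00 × 0.7061 = CNY 93,473.52
CNY 93,473.52 × 1.218 = HKD 113,850.75

HKD 113,850.75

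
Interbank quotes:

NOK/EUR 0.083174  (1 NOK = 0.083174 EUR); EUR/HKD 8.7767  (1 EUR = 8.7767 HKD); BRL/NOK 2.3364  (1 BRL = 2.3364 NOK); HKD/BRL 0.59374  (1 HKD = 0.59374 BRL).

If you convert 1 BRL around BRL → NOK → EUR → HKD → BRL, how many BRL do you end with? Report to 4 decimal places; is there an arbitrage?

1.0127 (arbitrage exists)

Around BRL → NOK → EUR → HKD → BRL: 1 × 2.3364 × 0.083174 × 8.7767 × 0.59374 = 1.012657
Product > 1; profitable direction is BRL → NOK → EUR → HKD → BRL.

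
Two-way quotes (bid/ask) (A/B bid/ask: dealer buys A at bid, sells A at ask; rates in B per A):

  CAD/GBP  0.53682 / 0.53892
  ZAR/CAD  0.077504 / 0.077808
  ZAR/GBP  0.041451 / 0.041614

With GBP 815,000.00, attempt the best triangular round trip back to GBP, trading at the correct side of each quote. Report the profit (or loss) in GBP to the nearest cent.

Net result: GBP -162.61 (no profitable arbitrage after spreads)

Best loop GBP → ZAR → CAD → GBP:
GBP 815,000.00 ÷ 0.041614 (buy ZAR at ask) = ZAR 19,584,755.13
ZAR 19,584,755.13 × 0.077504 (sell ZAR at bid) = CAD 1,517,896.86
CAD 1,517,896.86 × 0.53682 (sell CAD at bid) = GBP 814,837.39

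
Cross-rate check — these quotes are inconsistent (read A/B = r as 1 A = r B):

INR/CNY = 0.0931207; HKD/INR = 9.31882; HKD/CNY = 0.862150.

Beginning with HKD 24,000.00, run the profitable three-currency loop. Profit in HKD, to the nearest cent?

Profitable loop is HKD → INR → CNY → HKD:
HKD 24,000.00 × 9.31882 = INR 223,651.68
INR 223,651.68 × 0.0931207 = CNY 20,826.60
CNY 20,826.60 ÷ 0.862150 = HKD 24,156.59
Profit = HKD 24,156.59 − HKD 24,000.00

Profit: HKD 156.59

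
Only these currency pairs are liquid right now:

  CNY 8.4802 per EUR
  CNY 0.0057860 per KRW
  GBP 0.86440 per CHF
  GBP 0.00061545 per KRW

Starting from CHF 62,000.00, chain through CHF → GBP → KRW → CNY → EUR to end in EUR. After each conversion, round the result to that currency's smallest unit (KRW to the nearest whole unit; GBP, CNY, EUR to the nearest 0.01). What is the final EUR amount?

CHF 62,000.00 × 0.86440 = GBP 53,592.80
GBP 53,592.80 ÷ 0.00061545 = KRW 87,079,048
KRW 87,079,048 × 0.0057860 = CNY 503,839.37
CNY 503,839.37 ÷ 8.4802 = EUR 59,413.62

EUR 59,413.62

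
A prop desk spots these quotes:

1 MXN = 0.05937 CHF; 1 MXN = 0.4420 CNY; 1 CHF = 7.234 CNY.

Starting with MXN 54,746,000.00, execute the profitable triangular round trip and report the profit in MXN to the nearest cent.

Profitable loop is MXN → CNY → CHF → MXN:
MXN 54,746,000.00 × 0.4420 = CNY 24,197,732.00
CNY 24,197,732.00 ÷ 7.234 = CHF 3,345,000.28
CHF 3,345,000.28 ÷ 0.05937 = MXN 56,341,591.32
Profit = MXN 56,341,591.32 − MXN 54,746,000.00

Profit: MXN 1,595,591.32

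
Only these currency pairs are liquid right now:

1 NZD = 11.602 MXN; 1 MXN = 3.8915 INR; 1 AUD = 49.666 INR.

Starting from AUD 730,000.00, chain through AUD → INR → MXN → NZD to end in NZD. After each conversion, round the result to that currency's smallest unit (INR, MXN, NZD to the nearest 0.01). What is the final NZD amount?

NZD 803,030.70

AUD 730,000.00 × 49.666 = INR 36,256,180.00
INR 36,256,180.00 ÷ 3.8915 = MXN 9,316,762.17
MXN 9,316,762.17 ÷ 11.602 = NZD 803,030.70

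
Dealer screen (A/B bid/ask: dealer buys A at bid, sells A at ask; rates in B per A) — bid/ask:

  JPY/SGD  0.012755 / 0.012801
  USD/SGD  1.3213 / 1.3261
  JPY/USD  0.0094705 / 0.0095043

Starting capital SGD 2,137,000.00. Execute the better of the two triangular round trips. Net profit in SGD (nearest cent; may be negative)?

Best loop SGD → USD → JPY → SGD:
SGD 2,137,000.00 ÷ 1.3261 (buy USD at ask) = USD 1,611,492.35
USD 1,611,492.35 ÷ 0.0095043 (buy JPY at ask) = JPY 169,554,028
JPY 169,554,028 × 0.012755 (sell JPY at bid) = SGD 2,162,661.62

Net profit: SGD 25,661.62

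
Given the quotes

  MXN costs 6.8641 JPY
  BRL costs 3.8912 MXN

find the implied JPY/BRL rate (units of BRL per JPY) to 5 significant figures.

JPY/BRL = 0.037440

1 JPY ÷ 6.8641 = 0.145686 MXN
0.145686 MXN ÷ 3.8912 = 0.0374397 BRL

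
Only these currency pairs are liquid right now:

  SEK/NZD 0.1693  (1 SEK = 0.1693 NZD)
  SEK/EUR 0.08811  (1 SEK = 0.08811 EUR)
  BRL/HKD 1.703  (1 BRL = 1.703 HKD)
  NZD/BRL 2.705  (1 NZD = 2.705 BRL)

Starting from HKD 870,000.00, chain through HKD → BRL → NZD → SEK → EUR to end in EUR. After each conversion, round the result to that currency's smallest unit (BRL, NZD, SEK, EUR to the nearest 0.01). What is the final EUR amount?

EUR 98,289.15

HKD 870,000.00 ÷ 1.703 = BRL 510,863.18
BRL 510,863.18 ÷ 2.705 = NZD 188,858.85
NZD 188,858.85 ÷ 0.1693 = SEK 1,115,527.76
SEK 1,115,527.76 × 0.08811 = EUR 98,289.15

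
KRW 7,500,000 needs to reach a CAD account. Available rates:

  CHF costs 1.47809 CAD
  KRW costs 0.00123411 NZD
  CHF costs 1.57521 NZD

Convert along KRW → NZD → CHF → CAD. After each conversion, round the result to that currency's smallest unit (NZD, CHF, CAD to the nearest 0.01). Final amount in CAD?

CAD 8,685.15

KRW 7,500,000 × 0.00123411 = NZD 9,255.83
NZD 9,255.83 ÷ 1.57521 = CHF 5,875.93
CHF 5,875.93 × 1.47809 = CAD 8,685.15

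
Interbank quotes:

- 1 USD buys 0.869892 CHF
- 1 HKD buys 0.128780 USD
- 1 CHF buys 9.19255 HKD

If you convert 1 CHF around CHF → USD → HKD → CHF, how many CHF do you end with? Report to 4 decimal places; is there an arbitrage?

Around CHF → USD → HKD → CHF: 1 ÷ 0.869892 ÷ 0.128780 ÷ 9.19255 = 0.971069
Product < 1; profitable direction is CHF → HKD → USD → CHF.

0.9711 (arbitrage exists)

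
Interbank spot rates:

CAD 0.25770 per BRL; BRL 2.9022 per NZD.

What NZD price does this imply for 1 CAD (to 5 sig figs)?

CAD/NZD = 1.3371

1 CAD ÷ 0.25770 = 3.88048 BRL
3.88048 BRL ÷ 2.9022 = 1.33708 NZD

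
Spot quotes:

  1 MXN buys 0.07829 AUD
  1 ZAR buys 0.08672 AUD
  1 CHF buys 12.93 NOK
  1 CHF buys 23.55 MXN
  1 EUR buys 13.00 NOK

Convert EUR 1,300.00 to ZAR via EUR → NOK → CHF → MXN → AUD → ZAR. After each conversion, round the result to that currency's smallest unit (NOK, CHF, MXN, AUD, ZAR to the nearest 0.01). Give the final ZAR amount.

ZAR 27,788.63

EUR 1,300.00 × 13.00 = NOK 16,900.00
NOK 16,900.00 ÷ 12.93 = CHF 1,307.04
CHF 1,307.04 × 23.55 = MXN 30,780.79
MXN 30,780.79 × 0.07829 = AUD 2,409.83
AUD 2,409.83 ÷ 0.08672 = ZAR 27,788.63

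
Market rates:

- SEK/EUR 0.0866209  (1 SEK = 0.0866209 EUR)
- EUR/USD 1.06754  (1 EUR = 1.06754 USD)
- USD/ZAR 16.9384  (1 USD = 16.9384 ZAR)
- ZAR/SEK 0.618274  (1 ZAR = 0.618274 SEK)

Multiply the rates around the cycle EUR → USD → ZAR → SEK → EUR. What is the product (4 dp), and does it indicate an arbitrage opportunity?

Around EUR → USD → ZAR → SEK → EUR: 1 × 1.06754 × 16.9384 × 0.618274 × 0.0866209 = 0.968412
Product < 1; profitable direction is EUR → SEK → ZAR → USD → EUR.

0.9684 (arbitrage exists)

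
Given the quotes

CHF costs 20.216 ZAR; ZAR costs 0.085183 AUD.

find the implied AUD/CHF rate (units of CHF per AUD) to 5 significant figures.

AUD/CHF = 0.58070

1 AUD ÷ 0.085183 = 11.7394 ZAR
11.7394 ZAR ÷ 20.216 = 0.5807 CHF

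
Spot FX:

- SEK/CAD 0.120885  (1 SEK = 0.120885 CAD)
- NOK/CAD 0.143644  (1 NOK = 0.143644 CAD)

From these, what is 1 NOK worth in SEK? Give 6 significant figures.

NOK/SEK = 1.18827

1 NOK × 0.143644 = 0.143644 CAD
0.143644 CAD ÷ 0.120885 = 1.18827 SEK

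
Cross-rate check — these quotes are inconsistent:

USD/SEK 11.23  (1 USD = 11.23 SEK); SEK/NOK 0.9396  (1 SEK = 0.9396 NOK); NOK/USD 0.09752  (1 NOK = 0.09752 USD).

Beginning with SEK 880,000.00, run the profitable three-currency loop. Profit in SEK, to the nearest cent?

Profitable loop is SEK → NOK → USD → SEK:
SEK 880,000.00 × 0.9396 = NOK 826,848.00
NOK 826,848.00 × 0.09752 = USD 80,634.22
USD 80,634.22 × 11.23 = SEK 905,522.26
Profit = SEK 905,522.26 − SEK 880,000.00

Profit: SEK 25,522.26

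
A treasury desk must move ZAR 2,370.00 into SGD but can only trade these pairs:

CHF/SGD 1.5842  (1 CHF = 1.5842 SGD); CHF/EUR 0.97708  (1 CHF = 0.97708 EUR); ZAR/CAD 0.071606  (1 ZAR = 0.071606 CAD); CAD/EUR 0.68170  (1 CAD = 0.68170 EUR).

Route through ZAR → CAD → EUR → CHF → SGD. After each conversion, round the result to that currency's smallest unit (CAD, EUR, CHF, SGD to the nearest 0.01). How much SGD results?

ZAR 2,370.00 × 0.071606 = CAD 169.71
CAD 169.71 × 0.68170 = EUR 115.69
EUR 115.69 ÷ 0.97708 = CHF 118.40
CHF 118.40 × 1.5842 = SGD 187.57

SGD 187.57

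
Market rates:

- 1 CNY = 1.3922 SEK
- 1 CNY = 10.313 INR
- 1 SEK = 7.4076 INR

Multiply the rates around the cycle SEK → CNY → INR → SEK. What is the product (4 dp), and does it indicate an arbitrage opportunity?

1.0000 (no arbitrage)

Around SEK → CNY → INR → SEK: 1 ÷ 1.3922 × 10.313 ÷ 7.4076 = 1.000014
Product ≈ 1 (deviation 0.001%, within rounding noise).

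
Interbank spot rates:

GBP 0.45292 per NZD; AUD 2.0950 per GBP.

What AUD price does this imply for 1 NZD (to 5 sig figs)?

NZD/AUD = 0.94887

1 NZD × 0.45292 = 0.45292 GBP
0.45292 GBP × 2.0950 = 0.948867 AUD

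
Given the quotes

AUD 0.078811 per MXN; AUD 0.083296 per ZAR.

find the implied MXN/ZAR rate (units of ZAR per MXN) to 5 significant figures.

MXN/ZAR = 0.94616

1 MXN × 0.078811 = 0.078811 AUD
0.078811 AUD ÷ 0.083296 = 0.946156 ZAR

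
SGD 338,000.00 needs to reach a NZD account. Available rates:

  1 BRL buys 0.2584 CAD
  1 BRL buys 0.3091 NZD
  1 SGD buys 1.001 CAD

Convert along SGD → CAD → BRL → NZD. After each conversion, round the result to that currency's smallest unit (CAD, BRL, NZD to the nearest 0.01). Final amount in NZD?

NZD 404,722.43

SGD 338,000.00 × 1.001 = CAD 338,338.00
CAD 338,338.00 ÷ 0.2584 = BRL 1,309,357.59
BRL 1,309,357.59 × 0.3091 = NZD 404,722.43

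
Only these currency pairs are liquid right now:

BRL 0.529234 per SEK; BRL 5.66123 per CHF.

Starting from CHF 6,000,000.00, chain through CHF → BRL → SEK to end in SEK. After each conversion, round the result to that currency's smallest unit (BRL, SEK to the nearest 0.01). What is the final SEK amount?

SEK 64,182,157.61

CHF 6,000,000.00 × 5.66123 = BRL 33,967,380.00
BRL 33,967,380.00 ÷ 0.529234 = SEK 64,182,157.61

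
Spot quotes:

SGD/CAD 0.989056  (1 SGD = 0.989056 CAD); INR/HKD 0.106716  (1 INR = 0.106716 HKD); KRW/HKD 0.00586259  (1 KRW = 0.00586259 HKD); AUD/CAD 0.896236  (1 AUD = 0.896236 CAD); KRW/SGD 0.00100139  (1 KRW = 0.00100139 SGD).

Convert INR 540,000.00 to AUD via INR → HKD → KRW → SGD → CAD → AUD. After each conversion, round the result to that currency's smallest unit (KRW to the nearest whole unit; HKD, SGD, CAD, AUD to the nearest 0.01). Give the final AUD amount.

INR 540,000.00 × 0.106716 = HKD 57,626.64
HKD 57,626.64 ÷ 0.00586259 = KRW 9,829,553
KRW 9,829,553 × 0.00100139 = SGD 9,843.22
SGD 9,843.22 × 0.989056 = CAD 9,735.50
CAD 9,735.50 ÷ 0.896236 = AUD 10,862.65

AUD 10,862.65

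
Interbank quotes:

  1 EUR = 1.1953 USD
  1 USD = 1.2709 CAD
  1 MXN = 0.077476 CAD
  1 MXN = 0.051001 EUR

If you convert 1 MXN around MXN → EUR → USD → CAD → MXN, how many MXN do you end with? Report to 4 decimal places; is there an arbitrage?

Around MXN → EUR → USD → CAD → MXN: 1 × 0.051001 × 1.1953 × 1.2709 ÷ 0.077476 = 1.000000
Product ≈ 1 (deviation 0.000%, within rounding noise).

1.0000 (no arbitrage)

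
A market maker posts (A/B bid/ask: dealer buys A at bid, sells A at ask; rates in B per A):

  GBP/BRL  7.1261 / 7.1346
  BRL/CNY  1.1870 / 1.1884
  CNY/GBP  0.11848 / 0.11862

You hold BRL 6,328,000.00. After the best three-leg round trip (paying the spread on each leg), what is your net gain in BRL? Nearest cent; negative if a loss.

Net profit: BRL 13,823.45

Best loop BRL → CNY → GBP → BRL:
BRL 6,328,000.00 × 1.1870 (sell BRL at bid) = CNY 7,511,336.00
CNY 7,511,336.00 × 0.11848 (sell CNY at bid) = GBP 889,943.09
GBP 889,943.09 × 7.1261 (sell GBP at bid) = BRL 6,341,823.45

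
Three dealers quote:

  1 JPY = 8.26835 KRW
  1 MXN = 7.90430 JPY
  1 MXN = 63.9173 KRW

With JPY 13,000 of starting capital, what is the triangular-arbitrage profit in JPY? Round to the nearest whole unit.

Profitable loop is JPY → KRW → MXN → JPY:
JPY 13,000 × 8.26835 = KRW 107,489
KRW 107,489 ÷ 63.9173 = MXN 1,681.68
MXN 1,681.68 × 7.90430 = JPY 13,293
Profit = JPY 13,293 − JPY 13,000

Profit: JPY 293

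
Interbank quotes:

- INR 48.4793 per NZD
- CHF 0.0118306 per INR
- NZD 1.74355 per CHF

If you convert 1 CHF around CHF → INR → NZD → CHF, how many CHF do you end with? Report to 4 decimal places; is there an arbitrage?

1.0000 (no arbitrage)

Around CHF → INR → NZD → CHF: 1 ÷ 0.0118306 ÷ 48.4793 ÷ 1.74355 = 1.000006
Product ≈ 1 (deviation 0.001%, within rounding noise).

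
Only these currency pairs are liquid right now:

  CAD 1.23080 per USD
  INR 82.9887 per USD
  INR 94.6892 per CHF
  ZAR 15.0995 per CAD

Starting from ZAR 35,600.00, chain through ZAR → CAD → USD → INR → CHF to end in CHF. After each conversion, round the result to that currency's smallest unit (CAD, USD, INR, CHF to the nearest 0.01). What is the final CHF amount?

ZAR 35,600.00 ÷ 15.0995 = CAD 2,357.69
CAD 2,357.69 ÷ 1.23080 = USD 1,915.58
USD 1,915.58 × 82.9887 = INR 158,971.49
INR 158,971.49 ÷ 94.6892 = CHF 1,678.88

CHF 1,678.88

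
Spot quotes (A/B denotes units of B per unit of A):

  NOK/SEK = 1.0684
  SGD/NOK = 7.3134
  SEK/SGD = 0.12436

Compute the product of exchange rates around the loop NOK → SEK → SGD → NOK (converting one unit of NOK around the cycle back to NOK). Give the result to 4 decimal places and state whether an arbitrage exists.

0.9717 (arbitrage exists)

Around NOK → SEK → SGD → NOK: 1 × 1.0684 × 0.12436 × 7.3134 = 0.971704
Product < 1; profitable direction is NOK → SGD → SEK → NOK.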